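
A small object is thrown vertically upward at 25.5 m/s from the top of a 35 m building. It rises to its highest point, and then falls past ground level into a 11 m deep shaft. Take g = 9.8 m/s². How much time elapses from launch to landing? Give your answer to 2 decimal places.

Phase 1 (rising): v₀ = 25.5 m/s, a = -9.8 m/s².
v = v₀ + at → t = (0 − 25.5) / -9.8 = 2.60 s
v² = v₀² + 2aΔx → Δx = (0² − 25.5²)/(2·-9.8) = 33.2 m

Phase 2 (falling): v₀ = 0 m/s, a = -9.8 m/s².
Falls 79.2 m from rest: t = √(2·79.2/9.8) = 4.02 s; v = g·t = 39.4 m/s.
Total time = 2.60 + 4.02 = 6.62 s

6.62 s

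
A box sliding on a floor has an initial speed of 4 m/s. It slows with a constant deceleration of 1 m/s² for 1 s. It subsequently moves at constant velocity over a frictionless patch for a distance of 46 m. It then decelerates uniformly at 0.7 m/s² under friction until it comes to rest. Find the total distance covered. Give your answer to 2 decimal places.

55.93 m

Phase 1 (decelerating): v₀ = 4.00 m/s, a = -1 m/s².
v = v₀ + at = 4.00 + (-1)(1) = 3.00 m/s
Δx = v₀t + ½at² = 4.00·1 + 0.5·-1·1² = 3.50 m

Phase 2 (constant speed): v₀ = 3.00 m/s, a = 0 m/s².
Constant speed: t = d/v = 46/3.00 = 15.3 s

Phase 3 (decelerating): v₀ = 3.00 m/s, a = -0.7 m/s².
v = v₀ + at → t = (0 − 3.00) / -0.7 = 4.29 s
v² = v₀² + 2aΔx → Δx = (0² − 3.00²)/(2·-0.7) = 6.43 m
Total distance = 3.50 + 46.0 + 6.43 = 55.9 m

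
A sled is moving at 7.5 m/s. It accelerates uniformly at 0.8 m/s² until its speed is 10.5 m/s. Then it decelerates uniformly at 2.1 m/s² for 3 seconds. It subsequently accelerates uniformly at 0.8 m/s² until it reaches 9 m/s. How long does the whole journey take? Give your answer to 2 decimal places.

12.75 s

Phase 1 (accelerating): v₀ = 7.50 m/s, a = 0.8 m/s².
v = v₀ + at → t = (10.5 − 7.50) / 0.8 = 3.75 s
v² = v₀² + 2aΔx → Δx = (10.5² − 7.50²)/(2·0.8) = 33.8 m

Phase 2 (decelerating): v₀ = 10.5 m/s, a = -2.1 m/s².
v = v₀ + at = 10.5 + (-2.1)(3) = 4.20 m/s
Δx = v₀t + ½at² = 10.5·3 + 0.5·-2.1·3² = 22.0 m

Phase 3 (accelerating): v₀ = 4.20 m/s, a = 0.8 m/s².
v = v₀ + at → t = (9 − 4.20) / 0.8 = 6.00 s
v² = v₀² + 2aΔx → Δx = (9² − 4.20²)/(2·0.8) = 39.6 m
Total time = 3.75 + 3.00 + 6.00 = 12.8 s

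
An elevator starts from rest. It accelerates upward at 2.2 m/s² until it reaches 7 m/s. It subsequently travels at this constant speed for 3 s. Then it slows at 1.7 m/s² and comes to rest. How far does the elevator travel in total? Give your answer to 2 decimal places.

Phase 1 (accelerating): v₀ = 0 m/s, a = 2.2 m/s².
v = v₀ + at → t = (7 − 0) / 2.2 = 3.18 s
v² = v₀² + 2aΔx → Δx = (7² − 0²)/(2·2.2) = 11.1 m

Phase 2 (constant speed): v₀ = 7.00 m/s, a = 0 m/s².
v = v₀ + at = 7.00 + (0)(3) = 7.00 m/s
Δx = v₀t + ½at² = 7.00·3 + 0.5·0·3² = 21.0 m

Phase 3 (decelerating): v₀ = 7.00 m/s, a = -1.7 m/s².
v = v₀ + at → t = (0 − 7.00) / -1.7 = 4.12 s
v² = v₀² + 2aΔx → Δx = (0² − 7.00²)/(2·-1.7) = 14.4 m
Total distance = 11.1 + 21.0 + 14.4 = 46.5 m

46.55 m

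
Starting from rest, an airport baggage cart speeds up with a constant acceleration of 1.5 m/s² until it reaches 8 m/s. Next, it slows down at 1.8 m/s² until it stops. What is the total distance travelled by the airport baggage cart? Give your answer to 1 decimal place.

Phase 1 (accelerating): v₀ = 0 m/s, a = 1.5 m/s².
v = v₀ + at → t = (8 − 0) / 1.5 = 5.33 s
v² = v₀² + 2aΔx → Δx = (8² − 0²)/(2·1.5) = 21.3 m

Phase 2 (decelerating): v₀ = 8.00 m/s, a = -1.8 m/s².
v = v₀ + at → t = (0 − 8.00) / -1.8 = 4.44 s
v² = v₀² + 2aΔx → Δx = (0² − 8.00²)/(2·-1.8) = 17.8 m
Total distance = 21.3 + 17.8 = 39.1 m

39.1 m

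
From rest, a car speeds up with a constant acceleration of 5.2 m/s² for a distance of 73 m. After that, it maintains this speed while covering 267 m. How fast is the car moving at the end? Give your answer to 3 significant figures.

Phase 1 (accelerating): v₀ = 0 m/s, a = 5.2 m/s².
v² = v₀² + 2aΔx = 0² + 2·5.2·73 = 759 → v = 27.6 m/s
t = (v − v₀)/a = (27.6 − 0)/5.2 = 5.30 s

Phase 2 (constant speed): v₀ = 27.6 m/s, a = 0 m/s².
Constant speed: t = d/v = 267/27.6 = 9.69 s
Final speed = 27.6 m/s

27.6 m/s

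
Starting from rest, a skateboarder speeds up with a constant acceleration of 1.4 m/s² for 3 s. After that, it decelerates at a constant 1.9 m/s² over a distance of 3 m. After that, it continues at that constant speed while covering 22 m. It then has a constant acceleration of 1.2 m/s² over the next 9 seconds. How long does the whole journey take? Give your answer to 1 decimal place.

21.7 s

Phase 1 (accelerating): v₀ = 0 m/s, a = 1.4 m/s².
v = v₀ + at = 0 + (1.4)(3) = 4.20 m/s
Δx = v₀t + ½at² = 0·3 + 0.5·1.4·3² = 6.30 m

Phase 2 (decelerating): v₀ = 4.20 m/s, a = -1.9 m/s².
v² = v₀² + 2aΔx = 4.20² + 2·-1.9·3 = 6.24 → v = 2.50 m/s
t = (v − v₀)/a = (2.50 − 4.20)/-1.9 = 0.896 s

Phase 3 (constant speed): v₀ = 2.50 m/s, a = 0 m/s².
Constant speed: t = d/v = 22/2.50 = 8.81 s

Phase 4 (accelerating): v₀ = 2.50 m/s, a = 1.2 m/s².
v = v₀ + at = 2.50 + (1.2)(9) = 13.3 m/s
Δx = v₀t + ½at² = 2.50·9 + 0.5·1.2·9² = 71.1 m
Total time = 3.00 + 0.896 + 8.81 + 9.00 = 21.7 s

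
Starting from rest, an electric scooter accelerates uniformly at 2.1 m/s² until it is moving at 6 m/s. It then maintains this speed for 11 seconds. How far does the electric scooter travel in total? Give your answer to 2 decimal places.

Phase 1 (accelerating): v₀ = 0 m/s, a = 2.1 m/s².
v = v₀ + at → t = (6 − 0) / 2.1 = 2.86 s
v² = v₀² + 2aΔx → Δx = (6² − 0²)/(2·2.1) = 8.57 m

Phase 2 (constant speed): v₀ = 6.00 m/s, a = 0 m/s².
v = v₀ + at = 6.00 + (0)(11) = 6.00 m/s
Δx = v₀t + ½at² = 6.00·11 + 0.5·0·11² = 66.0 m
Total distance = 8.57 + 66.0 = 74.6 m

74.57 m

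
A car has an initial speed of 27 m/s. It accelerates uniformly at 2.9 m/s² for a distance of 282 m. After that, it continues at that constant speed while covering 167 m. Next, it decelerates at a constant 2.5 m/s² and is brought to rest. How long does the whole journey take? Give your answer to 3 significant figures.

30.3 s

Phase 1 (accelerating): v₀ = 27.0 m/s, a = 2.9 m/s².
v² = v₀² + 2aΔx = 27.0² + 2·2.9·282 = 2360 → v = 48.6 m/s
t = (v − v₀)/a = (48.6 − 27.0)/2.9 = 7.46 s

Phase 2 (constant speed): v₀ = 48.6 m/s, a = 0 m/s².
Constant speed: t = d/v = 167/48.6 = 3.43 s

Phase 3 (decelerating): v₀ = 48.6 m/s, a = -2.5 m/s².
v = v₀ + at → t = (0 − 48.6) / -2.5 = 19.5 s
v² = v₀² + 2aΔx → Δx = (0² − 48.6²)/(2·-2.5) = 473 m
Total time = 7.46 + 3.43 + 19.5 = 30.3 s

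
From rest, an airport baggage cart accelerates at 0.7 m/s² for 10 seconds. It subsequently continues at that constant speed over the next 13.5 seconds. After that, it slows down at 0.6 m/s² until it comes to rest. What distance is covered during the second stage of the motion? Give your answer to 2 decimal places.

Phase 1 (accelerating): v₀ = 0 m/s, a = 0.7 m/s².
v = v₀ + at = 0 + (0.7)(10) = 7.00 m/s
Δx = v₀t + ½at² = 0·10 + 0.5·0.7·10² = 35.0 m

Phase 2 (constant speed): v₀ = 7.00 m/s, a = 0 m/s².
v = v₀ + at = 7.00 + (0)(13.5) = 7.00 m/s
Δx = v₀t + ½at² = 7.00·13.5 + 0.5·0·13.5² = 94.5 m
Distance in phase 2 = 94.5 m

94.50 m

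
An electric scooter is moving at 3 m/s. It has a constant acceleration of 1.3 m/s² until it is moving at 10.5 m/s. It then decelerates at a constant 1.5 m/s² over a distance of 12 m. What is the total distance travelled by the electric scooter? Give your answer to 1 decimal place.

50.9 m

Phase 1 (accelerating): v₀ = 3.00 m/s, a = 1.3 m/s².
v = v₀ + at → t = (10.5 − 3.00) / 1.3 = 5.77 s
v² = v₀² + 2aΔx → Δx = (10.5² − 3.00²)/(2·1.3) = 38.9 m

Phase 2 (decelerating): v₀ = 10.5 m/s, a = -1.5 m/s².
v² = v₀² + 2aΔx = 10.5² + 2·-1.5·12 = 74.2 → v = 8.62 m/s
t = (v − v₀)/a = (8.62 − 10.5)/-1.5 = 1.26 s
Total distance = 38.9 + 12.0 = 50.9 m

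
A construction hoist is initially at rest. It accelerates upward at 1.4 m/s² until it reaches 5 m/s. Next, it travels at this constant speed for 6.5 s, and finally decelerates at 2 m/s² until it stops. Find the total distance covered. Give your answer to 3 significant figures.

47.7 m

Phase 1 (accelerating): v₀ = 0 m/s, a = 1.4 m/s².
v = v₀ + at → t = (5 − 0) / 1.4 = 3.57 s
v² = v₀² + 2aΔx → Δx = (5² − 0²)/(2·1.4) = 8.93 m

Phase 2 (constant speed): v₀ = 5.00 m/s, a = 0 m/s².
v = v₀ + at = 5.00 + (0)(6.5) = 5.00 m/s
Δx = v₀t + ½at² = 5.00·6.5 + 0.5·0·6.5² = 32.5 m

Phase 3 (decelerating): v₀ = 5.00 m/s, a = -2 m/s².
v = v₀ + at → t = (0 − 5.00) / -2 = 2.50 s
v² = v₀² + 2aΔx → Δx = (0² − 5.00²)/(2·-2) = 6.25 m
Total distance = 8.93 + 32.5 + 6.25 = 47.7 m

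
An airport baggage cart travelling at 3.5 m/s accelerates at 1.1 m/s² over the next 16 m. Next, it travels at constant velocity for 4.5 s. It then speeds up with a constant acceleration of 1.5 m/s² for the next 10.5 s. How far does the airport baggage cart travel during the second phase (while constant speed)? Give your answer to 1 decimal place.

31.0 m

Phase 1 (accelerating): v₀ = 3.50 m/s, a = 1.1 m/s².
v² = v₀² + 2aΔx = 3.50² + 2·1.1·16 = 47.5 → v = 6.89 m/s
t = (v − v₀)/a = (6.89 − 3.50)/1.1 = 3.08 s

Phase 2 (constant speed): v₀ = 6.89 m/s, a = 0 m/s².
v = v₀ + at = 6.89 + (0)(4.5) = 6.89 m/s
Δx = v₀t + ½at² = 6.89·4.5 + 0.5·0·4.5² = 31.0 m
Distance in phase 2 = 31.0 m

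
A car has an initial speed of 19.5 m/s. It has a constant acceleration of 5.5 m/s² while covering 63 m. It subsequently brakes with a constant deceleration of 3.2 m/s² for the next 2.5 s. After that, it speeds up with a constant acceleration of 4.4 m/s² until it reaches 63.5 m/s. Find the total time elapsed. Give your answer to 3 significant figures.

Phase 1 (accelerating): v₀ = 19.5 m/s, a = 5.5 m/s².
v² = v₀² + 2aΔx = 19.5² + 2·5.5·63 = 1070 → v = 32.8 m/s
t = (v − v₀)/a = (32.8 − 19.5)/5.5 = 2.41 s

Phase 2 (decelerating): v₀ = 32.8 m/s, a = -3.2 m/s².
v = v₀ + at = 32.8 + (-3.2)(2.5) = 24.8 m/s
Δx = v₀t + ½at² = 32.8·2.5 + 0.5·-3.2·2.5² = 71.9 m

Phase 3 (accelerating): v₀ = 24.8 m/s, a = 4.4 m/s².
v = v₀ + at → t = (63.5 − 24.8) / 4.4 = 8.80 s
v² = v₀² + 2aΔx → Δx = (63.5² − 24.8²)/(2·4.4) = 389 m
Total time = 2.41 + 2.50 + 8.80 = 13.7 s

13.7 s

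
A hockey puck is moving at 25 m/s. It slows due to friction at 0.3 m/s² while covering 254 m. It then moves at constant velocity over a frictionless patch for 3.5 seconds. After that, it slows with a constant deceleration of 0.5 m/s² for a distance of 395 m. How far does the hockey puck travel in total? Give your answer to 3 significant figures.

Phase 1 (decelerating): v₀ = 25.0 m/s, a = -0.3 m/s².
v² = v₀² + 2aΔx = 25.0² + 2·-0.3·254 = 473 → v = 21.7 m/s
t = (v − v₀)/a = (21.7 − 25.0)/-0.3 = 10.9 s

Phase 2 (constant speed): v₀ = 21.7 m/s, a = 0 m/s².
v = v₀ + at = 21.7 + (0)(3.5) = 21.7 m/s
Δx = v₀t + ½at² = 21.7·3.5 + 0.5·0·3.5² = 76.1 m

Phase 3 (decelerating): v₀ = 21.7 m/s, a = -0.5 m/s².
v² = v₀² + 2aΔx = 21.7² + 2·-0.5·395 = 77.6 → v = 8.81 m/s
t = (v − v₀)/a = (8.81 − 21.7)/-0.5 = 25.9 s
Total distance = 254 + 76.1 + 395 = 725 m

725 m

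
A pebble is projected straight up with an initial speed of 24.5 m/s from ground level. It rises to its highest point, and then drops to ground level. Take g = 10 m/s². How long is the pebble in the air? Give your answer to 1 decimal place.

4.9 s

Phase 1 (rising): v₀ = 24.5 m/s, a = -10 m/s².
v = v₀ + at → t = (0 − 24.5) / -10 = 2.45 s
v² = v₀² + 2aΔx → Δx = (0² − 24.5²)/(2·-10) = 30.0 m

Phase 2 (falling): v₀ = 0 m/s, a = -10 m/s².
Falls 30.0 m from rest: t = √(2·30.0/10) = 2.45 s; v = g·t = 24.5 m/s.
Total time = 2.45 + 2.45 = 4.90 s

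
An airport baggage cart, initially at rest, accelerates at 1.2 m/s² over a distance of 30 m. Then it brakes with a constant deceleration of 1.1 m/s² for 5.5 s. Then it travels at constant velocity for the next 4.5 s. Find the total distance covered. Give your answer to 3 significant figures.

71.0 m

Phase 1 (accelerating): v₀ = 0 m/s, a = 1.2 m/s².
v² = v₀² + 2aΔx = 0² + 2·1.2·30 = 72.0 → v = 8.49 m/s
t = (v − v₀)/a = (8.49 − 0)/1.2 = 7.07 s

Phase 2 (decelerating): v₀ = 8.49 m/s, a = -1.1 m/s².
v = v₀ + at = 8.49 + (-1.1)(5.5) = 2.44 m/s
Δx = v₀t + ½at² = 8.49·5.5 + 0.5·-1.1·5.5² = 30.0 m

Phase 3 (constant speed): v₀ = 2.44 m/s, a = 0 m/s².
v = v₀ + at = 2.44 + (0)(4.5) = 2.44 m/s
Δx = v₀t + ½at² = 2.44·4.5 + 0.5·0·4.5² = 11.0 m
Total distance = 30.0 + 30.0 + 11.0 = 71.0 m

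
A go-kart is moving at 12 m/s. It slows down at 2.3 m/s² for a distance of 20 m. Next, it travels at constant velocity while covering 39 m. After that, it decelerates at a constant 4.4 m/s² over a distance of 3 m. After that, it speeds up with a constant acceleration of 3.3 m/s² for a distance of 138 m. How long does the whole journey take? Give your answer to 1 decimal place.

Phase 1 (decelerating): v₀ = 12.0 m/s, a = -2.3 m/s².
v² = v₀² + 2aΔx = 12.0² + 2·-2.3·20 = 52.0 → v = 7.21 m/s
t = (v − v₀)/a = (7.21 − 12.0)/-2.3 = 2.08 s

Phase 2 (constant speed): v₀ = 7.21 m/s, a = 0 m/s².
Constant speed: t = d/v = 39/7.21 = 5.41 s

Phase 3 (decelerating): v₀ = 7.21 m/s, a = -4.4 m/s².
v² = v₀² + 2aΔx = 7.21² + 2·-4.4·3 = 25.6 → v = 5.06 m/s
t = (v − v₀)/a = (5.06 − 7.21)/-4.4 = 0.489 s

Phase 4 (accelerating): v₀ = 5.06 m/s, a = 3.3 m/s².
v² = v₀² + 2aΔx = 5.06² + 2·3.3·138 = 936 → v = 30.6 m/s
t = (v − v₀)/a = (30.6 − 5.06)/3.3 = 7.74 s
Total time = 2.08 + 5.41 + 0.489 + 7.74 = 15.7 s

15.7 s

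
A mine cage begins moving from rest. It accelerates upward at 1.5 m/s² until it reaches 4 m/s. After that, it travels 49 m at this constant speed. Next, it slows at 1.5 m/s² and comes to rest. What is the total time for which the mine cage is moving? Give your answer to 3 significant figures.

Phase 1 (accelerating): v₀ = 0 m/s, a = 1.5 m/s².
v = v₀ + at → t = (4 − 0) / 1.5 = 2.67 s
v² = v₀² + 2aΔx → Δx = (4² − 0²)/(2·1.5) = 5.33 m

Phase 2 (constant speed): v₀ = 4.00 m/s, a = 0 m/s².
Constant speed: t = d/v = 49/4.00 = 12.2 s

Phase 3 (decelerating): v₀ = 4.00 m/s, a = -1.5 m/s².
v = v₀ + at → t = (0 − 4.00) / -1.5 = 2.67 s
v² = v₀² + 2aΔx → Δx = (0² − 4.00²)/(2·-1.5) = 5.33 m
Total time = 2.67 + 12.2 + 2.67 = 17.6 s

17.6 s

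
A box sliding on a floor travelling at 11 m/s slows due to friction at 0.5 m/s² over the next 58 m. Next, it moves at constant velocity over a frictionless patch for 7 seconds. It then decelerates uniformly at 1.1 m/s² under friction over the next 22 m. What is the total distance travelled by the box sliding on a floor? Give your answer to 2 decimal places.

135.56 m

Phase 1 (decelerating): v₀ = 11.0 m/s, a = -0.5 m/s².
v² = v₀² + 2aΔx = 11.0² + 2·-0.5·58 = 63.0 → v = 7.94 m/s
t = (v − v₀)/a = (7.94 − 11.0)/-0.5 = 6.13 s

Phase 2 (constant speed): v₀ = 7.94 m/s, a = 0 m/s².
v = v₀ + at = 7.94 + (0)(7) = 7.94 m/s
Δx = v₀t + ½at² = 7.94·7 + 0.5·0·7² = 55.6 m

Phase 3 (decelerating): v₀ = 7.94 m/s, a = -1.1 m/s².
v² = v₀² + 2aΔx = 7.94² + 2·-1.1·22 = 14.6 → v = 3.82 m/s
t = (v − v₀)/a = (3.82 − 7.94)/-1.1 = 3.74 s
Total distance = 58.0 + 55.6 + 22.0 = 136 m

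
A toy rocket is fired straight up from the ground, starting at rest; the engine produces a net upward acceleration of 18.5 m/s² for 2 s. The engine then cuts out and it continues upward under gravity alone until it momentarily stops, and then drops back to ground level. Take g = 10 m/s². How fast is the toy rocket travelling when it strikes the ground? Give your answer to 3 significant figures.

Phase 1 (powered ascent): v₀ = 0 m/s, a = 18.5 m/s².
v = v₀ + at = 0 + (18.5)(2) = 37.0 m/s
Δx = v₀t + ½at² = 0·2 + 0.5·18.5·2² = 37.0 m

Phase 2 (coasting upward): v₀ = 37.0 m/s, a = -10 m/s².
v = v₀ + at → t = (0 − 37.0) / -10 = 3.70 s
v² = v₀² + 2aΔx → Δx = (0² − 37.0²)/(2·-10) = 68.5 m

Phase 3 (free fall): v₀ = 0 m/s, a = -10 m/s².
Falls 105 m from rest: t = √(2·105/10) = 4.59 s; v = g·t = 45.9 m/s.
Impact speed = 45.9 m/s

45.9 m/s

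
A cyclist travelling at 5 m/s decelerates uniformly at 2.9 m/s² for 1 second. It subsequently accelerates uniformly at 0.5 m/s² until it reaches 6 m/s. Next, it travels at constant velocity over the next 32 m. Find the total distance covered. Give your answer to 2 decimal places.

67.14 m

Phase 1 (decelerating): v₀ = 5.00 m/s, a = -2.9 m/s².
v = v₀ + at = 5.00 + (-2.9)(1) = 2.10 m/s
Δx = v₀t + ½at² = 5.00·1 + 0.5·-2.9·1² = 3.55 m

Phase 2 (accelerating): v₀ = 2.10 m/s, a = 0.5 m/s².
v = v₀ + at → t = (6 − 2.10) / 0.5 = 7.80 s
v² = v₀² + 2aΔx → Δx = (6² − 2.10²)/(2·0.5) = 31.6 m

Phase 3 (constant speed): v₀ = 6.00 m/s, a = 0 m/s².
Constant speed: t = d/v = 32/6.00 = 5.33 s
Total distance = 3.55 + 31.6 + 32.0 = 67.1 m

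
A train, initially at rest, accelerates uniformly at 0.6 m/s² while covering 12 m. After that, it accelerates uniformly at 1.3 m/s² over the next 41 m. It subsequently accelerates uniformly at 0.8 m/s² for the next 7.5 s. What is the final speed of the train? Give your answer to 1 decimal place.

Phase 1 (accelerating): v₀ = 0 m/s, a = 0.6 m/s².
v² = v₀² + 2aΔx = 0² + 2·0.6·12 = 14.4 → v = 3.79 m/s
t = (v − v₀)/a = (3.79 − 0)/0.6 = 6.32 s

Phase 2 (accelerating): v₀ = 3.79 m/s, a = 1.3 m/s².
v² = v₀² + 2aΔx = 3.79² + 2·1.3·41 = 121 → v = 11.0 m/s
t = (v − v₀)/a = (11.0 − 3.79)/1.3 = 5.54 s

Phase 3 (accelerating): v₀ = 11.0 m/s, a = 0.8 m/s².
v = v₀ + at = 11.0 + (0.8)(7.5) = 17.0 m/s
Δx = v₀t + ½at² = 11.0·7.5 + 0.5·0.8·7.5² = 105 m
Final speed = 17.0 m/s

17.0 m/s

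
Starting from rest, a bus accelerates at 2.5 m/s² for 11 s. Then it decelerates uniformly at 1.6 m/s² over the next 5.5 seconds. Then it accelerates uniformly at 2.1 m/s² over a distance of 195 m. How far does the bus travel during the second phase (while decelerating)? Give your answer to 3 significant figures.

Phase 1 (accelerating): v₀ = 0 m/s, a = 2.5 m/s².
v = v₀ + at = 0 + (2.5)(11) = 27.5 m/s
Δx = v₀t + ½at² = 0·11 + 0.5·2.5·11² = 151 m

Phase 2 (decelerating): v₀ = 27.5 m/s, a = -1.6 m/s².
v = v₀ + at = 27.5 + (-1.6)(5.5) = 18.7 m/s
Δx = v₀t + ½at² = 27.5·5.5 + 0.5·-1.6·5.5² = 127 m
Distance in phase 2 = 127 m

127 m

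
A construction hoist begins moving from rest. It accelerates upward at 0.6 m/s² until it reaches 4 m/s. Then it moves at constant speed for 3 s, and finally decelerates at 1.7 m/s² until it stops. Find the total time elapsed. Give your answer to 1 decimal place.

12.0 s

Phase 1 (accelerating): v₀ = 0 m/s, a = 0.6 m/s².
v = v₀ + at → t = (4 − 0) / 0.6 = 6.67 s
v² = v₀² + 2aΔx → Δx = (4² − 0²)/(2·0.6) = 13.3 m

Phase 2 (constant speed): v₀ = 4.00 m/s, a = 0 m/s².
v = v₀ + at = 4.00 + (0)(3) = 4.00 m/s
Δx = v₀t + ½at² = 4.00·3 + 0.5·0·3² = 12.0 m

Phase 3 (decelerating): v₀ = 4.00 m/s, a = -1.7 m/s².
v = v₀ + at → t = (0 − 4.00) / -1.7 = 2.35 s
v² = v₀² + 2aΔx → Δx = (0² − 4.00²)/(2·-1.7) = 4.71 m
Total time = 6.67 + 3.00 + 2.35 = 12.0 s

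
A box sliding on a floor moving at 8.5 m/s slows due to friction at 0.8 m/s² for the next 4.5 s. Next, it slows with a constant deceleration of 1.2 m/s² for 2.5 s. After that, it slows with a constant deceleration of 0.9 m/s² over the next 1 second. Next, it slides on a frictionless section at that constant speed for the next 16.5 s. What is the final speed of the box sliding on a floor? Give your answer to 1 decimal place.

1.0 m/s

Phase 1 (decelerating): v₀ = 8.50 m/s, a = -0.8 m/s².
v = v₀ + at = 8.50 + (-0.8)(4.5) = 4.90 m/s
Δx = v₀t + ½at² = 8.50·4.5 + 0.5·-0.8·4.5² = 30.1 m

Phase 2 (decelerating): v₀ = 4.90 m/s, a = -1.2 m/s².
v = v₀ + at = 4.90 + (-1.2)(2.5) = 1.90 m/s
Δx = v₀t + ½at² = 4.90·2.5 + 0.5·-1.2·2.5² = 8.50 m

Phase 3 (decelerating): v₀ = 1.90 m/s, a = -0.9 m/s².
v = v₀ + at = 1.90 + (-0.9)(1) = 1.00 m/s
Δx = v₀t + ½at² = 1.90·1 + 0.5·-0.9·1² = 1.45 m

Phase 4 (constant speed): v₀ = 1.00 m/s, a = 0 m/s².
v = v₀ + at = 1.00 + (0)(16.5) = 1.00 m/s
Δx = v₀t + ½at² = 1.00·16.5 + 0.5·0·16.5² = 16.5 m
Final speed = 1.00 m/s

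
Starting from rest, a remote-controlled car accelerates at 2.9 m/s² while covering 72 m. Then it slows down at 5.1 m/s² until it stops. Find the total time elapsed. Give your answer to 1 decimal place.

11.1 s

Phase 1 (accelerating): v₀ = 0 m/s, a = 2.9 m/s².
v² = v₀² + 2aΔx = 0² + 2·2.9·72 = 418 → v = 20.4 m/s
t = (v − v₀)/a = (20.4 − 0)/2.9 = 7.05 s

Phase 2 (decelerating): v₀ = 20.4 m/s, a = -5.1 m/s².
v = v₀ + at → t = (0 − 20.4) / -5.1 = 4.01 s
v² = v₀² + 2aΔx → Δx = (0² − 20.4²)/(2·-5.1) = 40.9 m
Total time = 7.05 + 4.01 = 11.1 s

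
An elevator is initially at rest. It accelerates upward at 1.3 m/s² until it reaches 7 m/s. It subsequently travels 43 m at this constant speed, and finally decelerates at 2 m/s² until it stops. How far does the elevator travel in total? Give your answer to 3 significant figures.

Phase 1 (accelerating): v₀ = 0 m/s, a = 1.3 m/s².
v = v₀ + at → t = (7 − 0) / 1.3 = 5.38 s
v² = v₀² + 2aΔx → Δx = (7² − 0²)/(2·1.3) = 18.8 m

Phase 2 (constant speed): v₀ = 7.00 m/s, a = 0 m/s².
Constant speed: t = d/v = 43/7.00 = 6.14 s

Phase 3 (decelerating): v₀ = 7.00 m/s, a = -2 m/s².
v = v₀ + at → t = (0 − 7.00) / -2 = 3.50 s
v² = v₀² + 2aΔx → Δx = (0² − 7.00²)/(2·-2) = 12.2 m
Total distance = 18.8 + 43.0 + 12.2 = 74.1 m

74.1 m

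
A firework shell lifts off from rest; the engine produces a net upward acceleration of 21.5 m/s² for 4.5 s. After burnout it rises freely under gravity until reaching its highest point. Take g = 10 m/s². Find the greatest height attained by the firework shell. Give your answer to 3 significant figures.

Phase 1 (powered ascent): v₀ = 0 m/s, a = 21.5 m/s².
v = v₀ + at = 0 + (21.5)(4.5) = 96.8 m/s
Δx = v₀t + ½at² = 0·4.5 + 0.5·21.5·4.5² = 218 m

Phase 2 (coasting upward): v₀ = 96.8 m/s, a = -10 m/s².
v = v₀ + at → t = (0 − 96.8) / -10 = 9.68 s
v² = v₀² + 2aΔx → Δx = (0² − 96.8²)/(2·-10) = 468 m
Maximum height = 218 + 468 = 686 m

686 m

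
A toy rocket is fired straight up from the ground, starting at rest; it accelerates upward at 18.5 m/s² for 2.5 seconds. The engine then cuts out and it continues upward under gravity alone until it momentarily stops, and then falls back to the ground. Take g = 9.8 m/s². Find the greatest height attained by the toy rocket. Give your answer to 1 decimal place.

166.9 m

Phase 1 (powered ascent): v₀ = 0 m/s, a = 18.5 m/s².
v = v₀ + at = 0 + (18.5)(2.5) = 46.2 m/s
Δx = v₀t + ½at² = 0·2.5 + 0.5·18.5·2.5² = 57.8 m

Phase 2 (coasting upward): v₀ = 46.2 m/s, a = -9.8 m/s².
v = v₀ + at → t = (0 − 46.2) / -9.8 = 4.72 s
v² = v₀² + 2aΔx → Δx = (0² − 46.2²)/(2·-9.8) = 109 m
Maximum height = 57.8 + 109 = 167 m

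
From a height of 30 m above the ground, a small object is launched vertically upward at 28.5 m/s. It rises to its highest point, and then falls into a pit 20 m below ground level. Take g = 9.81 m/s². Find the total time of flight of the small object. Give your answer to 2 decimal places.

7.22 s

Phase 1 (rising): v₀ = 28.5 m/s, a = -9.81 m/s².
v = v₀ + at → t = (0 − 28.5) / -9.81 = 2.91 s
v² = v₀² + 2aΔx → Δx = (0² − 28.5²)/(2·-9.81) = 41.4 m

Phase 2 (falling): v₀ = 0 m/s, a = -9.81 m/s².
Falls 91.4 m from rest: t = √(2·91.4/9.81) = 4.32 s; v = g·t = 42.3 m/s.
Total time = 2.91 + 4.32 = 7.22 s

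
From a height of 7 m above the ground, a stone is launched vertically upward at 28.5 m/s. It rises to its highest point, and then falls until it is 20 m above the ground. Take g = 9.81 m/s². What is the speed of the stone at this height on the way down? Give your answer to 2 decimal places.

23.60 m/s

Phase 1 (rising): v₀ = 28.5 m/s, a = -9.81 m/s².
v = v₀ + at → t = (0 − 28.5) / -9.81 = 2.91 s
v² = v₀² + 2aΔx → Δx = (0² − 28.5²)/(2·-9.81) = 41.4 m

Phase 2 (falling): v₀ = 0 m/s, a = -9.81 m/s².
Falls 28.4 m from rest: t = √(2·28.4/9.81) = 2.41 s; v = g·t = 23.6 m/s.
Final speed = 23.6 m/s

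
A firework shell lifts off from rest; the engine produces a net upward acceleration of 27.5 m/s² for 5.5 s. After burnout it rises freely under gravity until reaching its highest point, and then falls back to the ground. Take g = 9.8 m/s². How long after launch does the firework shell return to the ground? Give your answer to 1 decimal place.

38.9 s

Phase 1 (powered ascent): v₀ = 0 m/s, a = 27.5 m/s².
v = v₀ + at = 0 + (27.5)(5.5) = 151 m/s
Δx = v₀t + ½at² = 0·5.5 + 0.5·27.5·5.5² = 416 m

Phase 2 (coasting upward): v₀ = 151 m/s, a = -9.8 m/s².
v = v₀ + at → t = (0 − 151) / -9.8 = 15.4 s
v² = v₀² + 2aΔx → Δx = (0² − 151²)/(2·-9.8) = 1170 m

Phase 3 (free fall): v₀ = 0 m/s, a = -9.8 m/s².
Falls 1580 m from rest: t = √(2·1580/9.8) = 18.0 s; v = g·t = 176 m/s.
Total time = 5.50 + 15.4 + 18.0 = 38.9 s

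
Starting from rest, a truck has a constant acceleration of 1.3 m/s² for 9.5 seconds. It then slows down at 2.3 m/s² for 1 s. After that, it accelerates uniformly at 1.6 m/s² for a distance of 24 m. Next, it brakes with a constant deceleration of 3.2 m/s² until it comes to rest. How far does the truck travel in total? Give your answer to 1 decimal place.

121.6 m

Phase 1 (accelerating): v₀ = 0 m/s, a = 1.3 m/s².
v = v₀ + at = 0 + (1.3)(9.5) = 12.3 m/s
Δx = v₀t + ½at² = 0·9.5 + 0.5·1.3·9.5² = 58.7 m

Phase 2 (decelerating): v₀ = 12.3 m/s, a = -2.3 m/s².
v = v₀ + at = 12.3 + (-2.3)(1) = 10.1 m/s
Δx = v₀t + ½at² = 12.3·1 + 0.5·-2.3·1² = 11.2 m

Phase 3 (accelerating): v₀ = 10.1 m/s, a = 1.6 m/s².
v² = v₀² + 2aΔx = 10.1² + 2·1.6·24 = 178 → v = 13.3 m/s
t = (v − v₀)/a = (13.3 − 10.1)/1.6 = 2.05 s

Phase 4 (decelerating): v₀ = 13.3 m/s, a = -3.2 m/s².
v = v₀ + at → t = (0 − 13.3) / -3.2 = 4.17 s
v² = v₀² + 2aΔx → Δx = (0² − 13.3²)/(2·-3.2) = 27.8 m
Total distance = 58.7 + 11.2 + 24.0 + 27.8 = 122 m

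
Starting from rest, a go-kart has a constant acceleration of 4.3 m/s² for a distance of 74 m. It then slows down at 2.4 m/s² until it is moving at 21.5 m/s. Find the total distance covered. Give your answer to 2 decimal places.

Phase 1 (accelerating): v₀ = 0 m/s, a = 4.3 m/s².
v² = v₀² + 2aΔx = 0² + 2·4.3·74 = 636 → v = 25.2 m/s
t = (v − v₀)/a = (25.2 − 0)/4.3 = 5.87 s

Phase 2 (decelerating): v₀ = 25.2 m/s, a = -2.4 m/s².
v = v₀ + at → t = (21.5 − 25.2) / -2.4 = 1.55 s
v² = v₀² + 2aΔx → Δx = (21.5² − 25.2²)/(2·-2.4) = 36.3 m
Total distance = 74.0 + 36.3 = 110 m

110.28 m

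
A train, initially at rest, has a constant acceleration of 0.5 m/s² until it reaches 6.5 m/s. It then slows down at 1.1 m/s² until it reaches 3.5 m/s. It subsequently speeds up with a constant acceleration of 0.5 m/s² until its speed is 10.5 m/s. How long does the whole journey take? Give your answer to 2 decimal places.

29.73 s

Phase 1 (accelerating): v₀ = 0 m/s, a = 0.5 m/s².
v = v₀ + at → t = (6.5 − 0) / 0.5 = 13.0 s
v² = v₀² + 2aΔx → Δx = (6.5² − 0²)/(2·0.5) = 42.2 m

Phase 2 (decelerating): v₀ = 6.50 m/s, a = -1.1 m/s².
v = v₀ + at → t = (3.5 − 6.50) / -1.1 = 2.73 s
v² = v₀² + 2aΔx → Δx = (3.5² − 6.50²)/(2·-1.1) = 13.6 m

Phase 3 (accelerating): v₀ = 3.50 m/s, a = 0.5 m/s².
v = v₀ + at → t = (10.5 − 3.50) / 0.5 = 14.0 s
v² = v₀² + 2aΔx → Δx = (10.5² − 3.50²)/(2·0.5) = 98.0 m
Total time = 13.0 + 2.73 + 14.0 = 29.7 s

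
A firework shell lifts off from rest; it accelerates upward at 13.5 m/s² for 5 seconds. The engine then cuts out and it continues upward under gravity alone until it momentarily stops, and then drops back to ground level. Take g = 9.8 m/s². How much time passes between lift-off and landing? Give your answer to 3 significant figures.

Phase 1 (powered ascent): v₀ = 0 m/s, a = 13.5 m/s².
v = v₀ + at = 0 + (13.5)(5) = 67.5 m/s
Δx = v₀t + ½at² = 0·5 + 0.5·13.5·5² = 169 m

Phase 2 (coasting upward): v₀ = 67.5 m/s, a = -9.8 m/s².
v = v₀ + at → t = (0 − 67.5) / -9.8 = 6.89 s
v² = v₀² + 2aΔx → Δx = (0² − 67.5²)/(2·-9.8) = 232 m

Phase 3 (free fall): v₀ = 0 m/s, a = -9.8 m/s².
Falls 401 m from rest: t = √(2·401/9.8) = 9.05 s; v = g·t = 88.7 m/s.
Total time = 5.00 + 6.89 + 9.05 = 20.9 s

20.9 s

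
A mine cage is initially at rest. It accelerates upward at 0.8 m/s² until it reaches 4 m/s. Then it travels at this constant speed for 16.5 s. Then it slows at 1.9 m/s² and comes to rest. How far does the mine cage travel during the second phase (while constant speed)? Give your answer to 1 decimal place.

Phase 1 (accelerating): v₀ = 0 m/s, a = 0.8 m/s².
v = v₀ + at → t = (4 − 0) / 0.8 = 5.00 s
v² = v₀² + 2aΔx → Δx = (4² − 0²)/(2·0.8) = 10.0 m

Phase 2 (constant speed): v₀ = 4.00 m/s, a = 0 m/s².
v = v₀ + at = 4.00 + (0)(16.5) = 4.00 m/s
Δx = v₀t + ½at² = 4.00·16.5 + 0.5·0·16.5² = 66.0 m
Distance in phase 2 = 66.0 m

66.0 m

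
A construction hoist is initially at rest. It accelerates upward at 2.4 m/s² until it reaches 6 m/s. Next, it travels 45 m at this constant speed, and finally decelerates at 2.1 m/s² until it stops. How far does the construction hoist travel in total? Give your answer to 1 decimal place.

Phase 1 (accelerating): v₀ = 0 m/s, a = 2.4 m/s².
v = v₀ + at → t = (6 − 0) / 2.4 = 2.50 s
v² = v₀² + 2aΔx → Δx = (6² − 0²)/(2·2.4) = 7.50 m

Phase 2 (constant speed): v₀ = 6.00 m/s, a = 0 m/s².
Constant speed: t = d/v = 45/6.00 = 7.50 s

Phase 3 (decelerating): v₀ = 6.00 m/s, a = -2.1 m/s².
v = v₀ + at → t = (0 − 6.00) / -2.1 = 2.86 s
v² = v₀² + 2aΔx → Δx = (0² − 6.00²)/(2·-2.1) = 8.57 m
Total distance = 7.50 + 45.0 + 8.57 = 61.1 m

61.1 m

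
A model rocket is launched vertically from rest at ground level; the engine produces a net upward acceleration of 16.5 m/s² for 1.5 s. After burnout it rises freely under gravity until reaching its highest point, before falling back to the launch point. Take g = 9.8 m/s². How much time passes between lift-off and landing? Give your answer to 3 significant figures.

7.21 s

Phase 1 (powered ascent): v₀ = 0 m/s, a = 16.5 m/s².
v = v₀ + at = 0 + (16.5)(1.5) = 24.8 m/s
Δx = v₀t + ½at² = 0·1.5 + 0.5·16.5·1.5² = 18.6 m

Phase 2 (coasting upward): v₀ = 24.8 m/s, a = -9.8 m/s².
v = v₀ + at → t = (0 − 24.8) / -9.8 = 2.53 s
v² = v₀² + 2aΔx → Δx = (0² − 24.8²)/(2·-9.8) = 31.3 m

Phase 3 (free fall): v₀ = 0 m/s, a = -9.8 m/s².
Falls 49.8 m from rest: t = √(2·49.8/9.8) = 3.19 s; v = g·t = 31.2 m/s.
Total time = 1.50 + 2.53 + 3.19 = 7.21 s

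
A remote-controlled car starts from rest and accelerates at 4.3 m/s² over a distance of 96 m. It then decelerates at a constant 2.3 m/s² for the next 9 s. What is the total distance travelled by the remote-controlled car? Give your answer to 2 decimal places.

Phase 1 (accelerating): v₀ = 0 m/s, a = 4.3 m/s².
v² = v₀² + 2aΔx = 0² + 2·4.3·96 = 826 → v = 28.7 m/s
t = (v − v₀)/a = (28.7 − 0)/4.3 = 6.68 s

Phase 2 (decelerating): v₀ = 28.7 m/s, a = -2.3 m/s².
v = v₀ + at = 28.7 + (-2.3)(9) = 8.03 m/s
Δx = v₀t + ½at² = 28.7·9 + 0.5·-2.3·9² = 165 m
Total distance = 96.0 + 165 = 261 m

261.45 m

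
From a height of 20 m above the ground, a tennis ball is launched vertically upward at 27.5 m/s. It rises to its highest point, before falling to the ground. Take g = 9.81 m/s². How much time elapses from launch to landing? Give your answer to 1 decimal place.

Phase 1 (rising): v₀ = 27.5 m/s, a = -9.81 m/s².
v = v₀ + at → t = (0 − 27.5) / -9.81 = 2.80 s
v² = v₀² + 2aΔx → Δx = (0² − 27.5²)/(2·-9.81) = 38.5 m

Phase 2 (falling): v₀ = 0 m/s, a = -9.81 m/s².
Falls 58.5 m from rest: t = √(2·58.5/9.81) = 3.45 s; v = g·t = 33.9 m/s.
Total time = 2.80 + 3.45 = 6.26 s

6.3 s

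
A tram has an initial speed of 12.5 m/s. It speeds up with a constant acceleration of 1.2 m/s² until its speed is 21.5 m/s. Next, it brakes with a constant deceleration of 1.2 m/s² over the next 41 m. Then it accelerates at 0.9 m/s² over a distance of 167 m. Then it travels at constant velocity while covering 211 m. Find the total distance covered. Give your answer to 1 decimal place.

546.5 m

Phase 1 (accelerating): v₀ = 12.5 m/s, a = 1.2 m/s².
v = v₀ + at → t = (21.5 − 12.5) / 1.2 = 7.50 s
v² = v₀² + 2aΔx → Δx = (21.5² − 12.5²)/(2·1.2) = 128 m

Phase 2 (decelerating): v₀ = 21.5 m/s, a = -1.2 m/s².
v² = v₀² + 2aΔx = 21.5² + 2·-1.2·41 = 364 → v = 19.1 m/s
t = (v − v₀)/a = (19.1 − 21.5)/-1.2 = 2.02 s

Phase 3 (accelerating): v₀ = 19.1 m/s, a = 0.9 m/s².
v² = v₀² + 2aΔx = 19.1² + 2·0.9·167 = 664 → v = 25.8 m/s
t = (v − v₀)/a = (25.8 − 19.1)/0.9 = 7.45 s

Phase 4 (constant speed): v₀ = 25.8 m/s, a = 0 m/s².
Constant speed: t = d/v = 211/25.8 = 8.19 s
Total distance = 128 + 41.0 + 167 + 211 = 546 m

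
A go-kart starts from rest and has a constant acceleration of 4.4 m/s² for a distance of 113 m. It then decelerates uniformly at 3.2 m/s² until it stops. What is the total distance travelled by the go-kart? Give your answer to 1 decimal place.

Phase 1 (accelerating): v₀ = 0 m/s, a = 4.4 m/s².
v² = v₀² + 2aΔx = 0² + 2·4.4·113 = 994 → v = 31.5 m/s
t = (v − v₀)/a = (31.5 − 0)/4.4 = 7.17 s

Phase 2 (decelerating): v₀ = 31.5 m/s, a = -3.2 m/s².
v = v₀ + at → t = (0 − 31.5) / -3.2 = 9.85 s
v² = v₀² + 2aΔx → Δx = (0² − 31.5²)/(2·-3.2) = 155 m
Total distance = 113 + 155 = 268 m

268.4 m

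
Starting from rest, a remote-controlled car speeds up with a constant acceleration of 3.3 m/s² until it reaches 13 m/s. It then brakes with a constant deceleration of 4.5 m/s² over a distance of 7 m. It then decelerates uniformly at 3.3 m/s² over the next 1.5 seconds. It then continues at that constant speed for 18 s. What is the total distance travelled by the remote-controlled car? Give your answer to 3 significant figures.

Phase 1 (accelerating): v₀ = 0 m/s, a = 3.3 m/s².
v = v₀ + at → t = (13 − 0) / 3.3 = 3.94 s
v² = v₀² + 2aΔx → Δx = (13² − 0²)/(2·3.3) = 25.6 m

Phase 2 (decelerating): v₀ = 13.0 m/s, a = -4.5 m/s².
v² = v₀² + 2aΔx = 13.0² + 2·-4.5·7 = 106 → v = 10.3 m/s
t = (v − v₀)/a = (10.3 − 13.0)/-4.5 = 0.601 s

Phase 3 (decelerating): v₀ = 10.3 m/s, a = -3.3 m/s².
v = v₀ + at = 10.3 + (-3.3)(1.5) = 5.35 m/s
Δx = v₀t + ½at² = 10.3·1.5 + 0.5·-3.3·1.5² = 11.7 m

Phase 4 (constant speed): v₀ = 5.35 m/s, a = 0 m/s².
v = v₀ + at = 5.35 + (0)(18) = 5.35 m/s
Δx = v₀t + ½at² = 5.35·18 + 0.5·0·18² = 96.2 m
Total distance = 25.6 + 7.00 + 11.7 + 96.2 = 141 m

141 m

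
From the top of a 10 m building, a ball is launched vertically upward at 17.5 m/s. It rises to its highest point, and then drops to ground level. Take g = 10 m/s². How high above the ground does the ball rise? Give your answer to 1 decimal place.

25.3 m

Phase 1 (rising): v₀ = 17.5 m/s, a = -10 m/s².
v = v₀ + at → t = (0 − 17.5) / -10 = 1.75 s
v² = v₀² + 2aΔx → Δx = (0² − 17.5²)/(2·-10) = 15.3 m
Maximum height = 10 + 15.3 = 25.3 m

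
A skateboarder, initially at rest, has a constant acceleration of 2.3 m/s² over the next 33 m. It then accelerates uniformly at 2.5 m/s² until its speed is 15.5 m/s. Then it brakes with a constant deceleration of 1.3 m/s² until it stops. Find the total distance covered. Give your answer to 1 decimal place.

Phase 1 (accelerating): v₀ = 0 m/s, a = 2.3 m/s².
v² = v₀² + 2aΔx = 0² + 2·2.3·33 = 152 → v = 12.3 m/s
t = (v − v₀)/a = (12.3 − 0)/2.3 = 5.36 s

Phase 2 (accelerating): v₀ = 12.3 m/s, a = 2.5 m/s².
v = v₀ + at → t = (15.5 − 12.3) / 2.5 = 1.27 s
v² = v₀² + 2aΔx → Δx = (15.5² − 12.3²)/(2·2.5) = 17.7 m

Phase 3 (decelerating): v₀ = 15.5 m/s, a = -1.3 m/s².
v = v₀ + at → t = (0 − 15.5) / -1.3 = 11.9 s
v² = v₀² + 2aΔx → Δx = (0² − 15.5²)/(2·-1.3) = 92.4 m
Total distance = 33.0 + 17.7 + 92.4 = 143 m

143.1 m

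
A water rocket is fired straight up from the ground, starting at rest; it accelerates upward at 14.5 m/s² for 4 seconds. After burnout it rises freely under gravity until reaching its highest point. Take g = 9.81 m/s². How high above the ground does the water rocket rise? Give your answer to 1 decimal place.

287.5 m

Phase 1 (powered ascent): v₀ = 0 m/s, a = 14.5 m/s².
v = v₀ + at = 0 + (14.5)(4) = 58.0 m/s
Δx = v₀t + ½at² = 0·4 + 0.5·14.5·4² = 116 m

Phase 2 (coasting upward): v₀ = 58.0 m/s, a = -9.81 m/s².
v = v₀ + at → t = (0 − 58.0) / -9.81 = 5.91 s
v² = v₀² + 2aΔx → Δx = (0² − 58.0²)/(2·-9.81) = 171 m
Maximum height = 116 + 171 = 287 m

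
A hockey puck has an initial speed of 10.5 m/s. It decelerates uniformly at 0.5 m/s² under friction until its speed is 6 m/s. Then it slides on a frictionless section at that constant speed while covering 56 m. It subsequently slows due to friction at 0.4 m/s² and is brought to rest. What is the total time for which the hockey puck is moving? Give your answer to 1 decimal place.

33.3 s

Phase 1 (decelerating): v₀ = 10.5 m/s, a = -0.5 m/s².
v = v₀ + at → t = (6 − 10.5) / -0.5 = 9.00 s
v² = v₀² + 2aΔx → Δx = (6² − 10.5²)/(2·-0.5) = 74.2 m

Phase 2 (constant speed): v₀ = 6.00 m/s, a = 0 m/s².
Constant speed: t = d/v = 56/6.00 = 9.33 s

Phase 3 (decelerating): v₀ = 6.00 m/s, a = -0.4 m/s².
v = v₀ + at → t = (0 − 6.00) / -0.4 = 15.0 s
v² = v₀² + 2aΔx → Δx = (0² − 6.00²)/(2·-0.4) = 45.0 m
Total time = 9.00 + 9.33 + 15.0 = 33.3 s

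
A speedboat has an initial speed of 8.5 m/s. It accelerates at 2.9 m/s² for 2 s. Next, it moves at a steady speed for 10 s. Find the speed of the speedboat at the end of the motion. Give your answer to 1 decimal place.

Phase 1 (accelerating): v₀ = 8.50 m/s, a = 2.9 m/s².
v = v₀ + at = 8.50 + (2.9)(2) = 14.3 m/s
Δx = v₀t + ½at² = 8.50·2 + 0.5·2.9·2² = 22.8 m

Phase 2 (constant speed): v₀ = 14.3 m/s, a = 0 m/s².
v = v₀ + at = 14.3 + (0)(10) = 14.3 m/s
Δx = v₀t + ½at² = 14.3·10 + 0.5·0·10² = 143 m
Final speed = 14.3 m/s

14.3 m/s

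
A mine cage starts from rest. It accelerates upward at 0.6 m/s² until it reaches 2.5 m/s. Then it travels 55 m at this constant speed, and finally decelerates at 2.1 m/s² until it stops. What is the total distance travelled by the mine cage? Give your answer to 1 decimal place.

Phase 1 (accelerating): v₀ = 0 m/s, a = 0.6 m/s².
v = v₀ + at → t = (2.5 − 0) / 0.6 = 4.17 s
v² = v₀² + 2aΔx → Δx = (2.5² − 0²)/(2·0.6) = 5.21 m

Phase 2 (constant speed): v₀ = 2.50 m/s, a = 0 m/s².
Constant speed: t = d/v = 55/2.50 = 22.0 s

Phase 3 (decelerating): v₀ = 2.50 m/s, a = -2.1 m/s².
v = v₀ + at → t = (0 − 2.50) / -2.1 = 1.19 s
v² = v₀² + 2aΔx → Δx = (0² − 2.50²)/(2·-2.1) = 1.49 m
Total distance = 5.21 + 55.0 + 1.49 = 61.7 m

61.7 m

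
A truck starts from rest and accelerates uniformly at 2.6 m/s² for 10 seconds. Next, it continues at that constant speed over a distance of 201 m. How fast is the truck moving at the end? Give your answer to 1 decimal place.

26.0 m/s

Phase 1 (accelerating): v₀ = 0 m/s, a = 2.6 m/s².
v = v₀ + at = 0 + (2.6)(10) = 26.0 m/s
Δx = v₀t + ½at² = 0·10 + 0.5·2.6·10² = 130 m

Phase 2 (constant speed): v₀ = 26.0 m/s, a = 0 m/s².
Constant speed: t = d/v = 201/26.0 = 7.73 s
Final speed = 26.0 m/s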